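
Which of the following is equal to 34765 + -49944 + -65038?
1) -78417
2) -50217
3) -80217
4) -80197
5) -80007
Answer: 3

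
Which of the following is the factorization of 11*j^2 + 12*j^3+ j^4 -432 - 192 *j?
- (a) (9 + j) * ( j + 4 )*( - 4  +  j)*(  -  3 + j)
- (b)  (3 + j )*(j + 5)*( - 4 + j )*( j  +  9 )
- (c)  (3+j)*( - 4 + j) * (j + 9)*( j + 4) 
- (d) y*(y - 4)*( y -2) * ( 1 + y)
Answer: c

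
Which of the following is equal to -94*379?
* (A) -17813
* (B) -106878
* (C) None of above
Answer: C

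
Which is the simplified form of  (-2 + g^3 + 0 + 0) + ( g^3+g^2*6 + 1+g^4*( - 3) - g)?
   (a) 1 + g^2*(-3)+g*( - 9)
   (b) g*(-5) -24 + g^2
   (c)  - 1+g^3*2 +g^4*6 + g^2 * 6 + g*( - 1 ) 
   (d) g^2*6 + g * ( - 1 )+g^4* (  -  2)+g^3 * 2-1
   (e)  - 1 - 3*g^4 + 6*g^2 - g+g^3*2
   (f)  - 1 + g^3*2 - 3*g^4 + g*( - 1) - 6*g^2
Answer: e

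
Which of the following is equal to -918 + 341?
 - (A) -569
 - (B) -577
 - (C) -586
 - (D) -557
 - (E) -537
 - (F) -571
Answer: B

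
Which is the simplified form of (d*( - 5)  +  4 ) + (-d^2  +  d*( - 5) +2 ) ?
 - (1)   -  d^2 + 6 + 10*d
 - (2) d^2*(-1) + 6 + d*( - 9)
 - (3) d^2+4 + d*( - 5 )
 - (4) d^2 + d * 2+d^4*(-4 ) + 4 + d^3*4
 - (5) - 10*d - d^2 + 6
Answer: 5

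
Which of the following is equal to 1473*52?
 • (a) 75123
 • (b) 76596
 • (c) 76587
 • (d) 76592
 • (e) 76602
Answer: b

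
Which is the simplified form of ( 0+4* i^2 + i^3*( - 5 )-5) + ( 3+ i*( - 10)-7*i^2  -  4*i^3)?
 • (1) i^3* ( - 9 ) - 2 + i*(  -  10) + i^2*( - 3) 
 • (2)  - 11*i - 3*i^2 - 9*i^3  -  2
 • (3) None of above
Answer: 1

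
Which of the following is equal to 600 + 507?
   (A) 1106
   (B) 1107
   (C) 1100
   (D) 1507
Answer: B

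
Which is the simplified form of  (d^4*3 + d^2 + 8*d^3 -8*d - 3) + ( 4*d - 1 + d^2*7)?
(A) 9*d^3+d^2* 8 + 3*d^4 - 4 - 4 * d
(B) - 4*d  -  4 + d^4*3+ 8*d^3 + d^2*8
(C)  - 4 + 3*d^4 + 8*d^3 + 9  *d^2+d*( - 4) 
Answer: B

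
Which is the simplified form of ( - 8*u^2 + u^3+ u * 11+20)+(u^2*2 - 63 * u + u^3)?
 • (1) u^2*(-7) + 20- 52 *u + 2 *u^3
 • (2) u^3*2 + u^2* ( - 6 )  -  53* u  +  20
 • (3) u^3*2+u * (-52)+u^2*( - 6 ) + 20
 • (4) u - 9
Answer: 3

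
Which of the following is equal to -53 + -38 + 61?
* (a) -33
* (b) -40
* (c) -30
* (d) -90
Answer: c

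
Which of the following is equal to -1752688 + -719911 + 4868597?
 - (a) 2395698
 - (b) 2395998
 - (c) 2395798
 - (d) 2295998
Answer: b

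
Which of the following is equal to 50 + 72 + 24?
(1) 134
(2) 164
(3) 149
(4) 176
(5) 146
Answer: 5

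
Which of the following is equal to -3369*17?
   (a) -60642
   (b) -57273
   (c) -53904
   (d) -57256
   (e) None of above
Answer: b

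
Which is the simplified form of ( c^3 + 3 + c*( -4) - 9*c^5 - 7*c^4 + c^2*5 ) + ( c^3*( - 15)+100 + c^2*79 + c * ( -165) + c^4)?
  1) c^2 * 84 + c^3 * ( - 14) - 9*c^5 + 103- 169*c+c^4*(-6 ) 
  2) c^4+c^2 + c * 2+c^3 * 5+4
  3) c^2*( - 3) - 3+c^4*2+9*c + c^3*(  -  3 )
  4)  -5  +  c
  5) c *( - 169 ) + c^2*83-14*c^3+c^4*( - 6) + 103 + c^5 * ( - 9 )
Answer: 1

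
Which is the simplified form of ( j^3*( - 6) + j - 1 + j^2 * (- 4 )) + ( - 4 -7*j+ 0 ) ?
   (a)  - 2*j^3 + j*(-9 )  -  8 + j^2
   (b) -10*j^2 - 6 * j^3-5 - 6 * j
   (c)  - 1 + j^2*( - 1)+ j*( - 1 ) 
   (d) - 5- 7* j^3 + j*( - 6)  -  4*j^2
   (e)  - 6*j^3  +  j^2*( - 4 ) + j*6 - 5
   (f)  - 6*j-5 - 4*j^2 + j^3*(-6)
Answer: f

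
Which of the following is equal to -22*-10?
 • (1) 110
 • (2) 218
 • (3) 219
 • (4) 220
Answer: 4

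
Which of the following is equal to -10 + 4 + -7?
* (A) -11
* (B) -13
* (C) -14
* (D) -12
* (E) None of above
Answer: B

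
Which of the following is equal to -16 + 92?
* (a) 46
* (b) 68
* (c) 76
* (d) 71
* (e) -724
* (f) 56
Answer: c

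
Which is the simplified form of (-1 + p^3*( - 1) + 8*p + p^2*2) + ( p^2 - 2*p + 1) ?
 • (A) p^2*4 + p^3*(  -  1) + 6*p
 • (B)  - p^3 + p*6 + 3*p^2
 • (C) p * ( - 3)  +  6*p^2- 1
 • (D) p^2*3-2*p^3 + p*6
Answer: B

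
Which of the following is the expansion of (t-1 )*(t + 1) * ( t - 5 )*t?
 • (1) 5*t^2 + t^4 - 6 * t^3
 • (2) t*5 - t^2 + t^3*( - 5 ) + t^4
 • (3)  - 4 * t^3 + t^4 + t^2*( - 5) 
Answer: 2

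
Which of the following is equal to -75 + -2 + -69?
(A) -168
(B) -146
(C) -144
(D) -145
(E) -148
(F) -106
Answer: B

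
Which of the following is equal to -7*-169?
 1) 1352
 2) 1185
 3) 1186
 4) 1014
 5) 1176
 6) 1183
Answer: 6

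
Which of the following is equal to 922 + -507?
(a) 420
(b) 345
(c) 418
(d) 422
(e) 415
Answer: e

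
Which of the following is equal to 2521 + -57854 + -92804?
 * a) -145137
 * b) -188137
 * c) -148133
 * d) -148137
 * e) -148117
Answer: d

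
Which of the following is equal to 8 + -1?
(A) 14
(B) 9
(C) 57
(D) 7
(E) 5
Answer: D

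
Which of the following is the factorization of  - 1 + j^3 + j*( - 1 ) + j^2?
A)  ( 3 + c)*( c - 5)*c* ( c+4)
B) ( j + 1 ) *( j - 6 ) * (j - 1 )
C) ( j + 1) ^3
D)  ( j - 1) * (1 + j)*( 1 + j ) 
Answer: D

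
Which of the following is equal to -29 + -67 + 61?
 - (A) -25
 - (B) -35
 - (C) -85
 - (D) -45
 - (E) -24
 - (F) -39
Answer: B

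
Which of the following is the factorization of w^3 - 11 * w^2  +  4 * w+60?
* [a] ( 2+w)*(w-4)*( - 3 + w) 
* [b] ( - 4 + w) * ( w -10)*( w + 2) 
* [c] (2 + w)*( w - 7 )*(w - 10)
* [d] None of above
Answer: d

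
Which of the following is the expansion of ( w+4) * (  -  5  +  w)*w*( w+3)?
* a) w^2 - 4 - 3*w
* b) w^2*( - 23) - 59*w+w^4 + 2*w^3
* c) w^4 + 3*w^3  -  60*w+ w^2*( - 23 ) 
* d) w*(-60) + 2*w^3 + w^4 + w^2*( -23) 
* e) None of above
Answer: d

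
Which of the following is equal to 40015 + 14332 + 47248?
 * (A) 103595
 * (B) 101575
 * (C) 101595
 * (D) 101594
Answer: C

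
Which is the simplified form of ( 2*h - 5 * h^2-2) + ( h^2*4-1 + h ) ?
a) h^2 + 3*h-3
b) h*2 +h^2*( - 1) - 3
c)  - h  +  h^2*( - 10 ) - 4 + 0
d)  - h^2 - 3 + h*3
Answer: d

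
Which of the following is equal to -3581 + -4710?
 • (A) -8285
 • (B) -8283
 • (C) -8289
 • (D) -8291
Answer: D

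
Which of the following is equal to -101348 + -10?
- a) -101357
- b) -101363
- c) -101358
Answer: c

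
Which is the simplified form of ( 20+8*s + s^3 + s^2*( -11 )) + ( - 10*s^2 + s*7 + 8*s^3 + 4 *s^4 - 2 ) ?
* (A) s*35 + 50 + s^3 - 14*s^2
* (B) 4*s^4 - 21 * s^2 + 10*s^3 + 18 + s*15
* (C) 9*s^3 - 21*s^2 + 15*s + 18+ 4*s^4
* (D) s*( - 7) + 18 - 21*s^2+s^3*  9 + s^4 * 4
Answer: C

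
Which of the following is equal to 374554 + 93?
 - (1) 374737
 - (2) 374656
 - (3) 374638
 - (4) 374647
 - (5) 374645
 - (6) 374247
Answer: 4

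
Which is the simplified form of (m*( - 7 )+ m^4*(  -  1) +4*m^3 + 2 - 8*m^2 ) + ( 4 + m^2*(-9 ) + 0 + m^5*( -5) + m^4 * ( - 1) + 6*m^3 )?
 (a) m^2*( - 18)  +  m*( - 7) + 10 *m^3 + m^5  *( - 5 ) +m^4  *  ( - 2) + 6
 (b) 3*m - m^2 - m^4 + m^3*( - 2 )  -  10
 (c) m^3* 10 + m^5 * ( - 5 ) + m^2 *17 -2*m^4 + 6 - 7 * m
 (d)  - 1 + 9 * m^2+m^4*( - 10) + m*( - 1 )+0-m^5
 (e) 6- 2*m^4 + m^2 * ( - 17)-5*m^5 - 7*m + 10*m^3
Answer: e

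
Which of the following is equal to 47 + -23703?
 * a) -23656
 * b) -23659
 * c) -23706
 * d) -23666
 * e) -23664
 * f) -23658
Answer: a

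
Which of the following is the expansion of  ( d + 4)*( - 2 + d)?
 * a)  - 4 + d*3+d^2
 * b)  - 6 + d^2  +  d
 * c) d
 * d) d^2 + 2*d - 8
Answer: d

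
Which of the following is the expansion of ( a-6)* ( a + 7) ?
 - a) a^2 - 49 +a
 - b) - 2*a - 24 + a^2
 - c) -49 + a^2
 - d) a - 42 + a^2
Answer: d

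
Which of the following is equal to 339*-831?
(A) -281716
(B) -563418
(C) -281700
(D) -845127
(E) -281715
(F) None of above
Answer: F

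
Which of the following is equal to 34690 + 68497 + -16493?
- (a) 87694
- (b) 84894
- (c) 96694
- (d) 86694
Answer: d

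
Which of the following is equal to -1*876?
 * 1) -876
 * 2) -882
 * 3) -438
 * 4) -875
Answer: 1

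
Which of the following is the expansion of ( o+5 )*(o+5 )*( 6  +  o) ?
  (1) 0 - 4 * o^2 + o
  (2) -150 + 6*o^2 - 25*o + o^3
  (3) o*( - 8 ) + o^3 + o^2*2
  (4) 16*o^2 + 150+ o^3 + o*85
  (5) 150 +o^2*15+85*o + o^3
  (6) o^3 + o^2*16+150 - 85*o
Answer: 4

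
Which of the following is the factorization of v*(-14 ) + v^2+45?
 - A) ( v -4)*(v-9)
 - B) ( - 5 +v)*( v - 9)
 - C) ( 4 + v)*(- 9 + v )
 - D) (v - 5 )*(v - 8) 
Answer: B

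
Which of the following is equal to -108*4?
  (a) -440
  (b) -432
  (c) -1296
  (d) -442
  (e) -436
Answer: b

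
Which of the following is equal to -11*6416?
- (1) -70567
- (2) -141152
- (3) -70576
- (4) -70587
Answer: 3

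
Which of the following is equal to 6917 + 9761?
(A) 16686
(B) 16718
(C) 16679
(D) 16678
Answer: D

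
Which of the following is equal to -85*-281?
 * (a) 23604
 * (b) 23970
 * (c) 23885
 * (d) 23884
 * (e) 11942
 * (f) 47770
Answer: c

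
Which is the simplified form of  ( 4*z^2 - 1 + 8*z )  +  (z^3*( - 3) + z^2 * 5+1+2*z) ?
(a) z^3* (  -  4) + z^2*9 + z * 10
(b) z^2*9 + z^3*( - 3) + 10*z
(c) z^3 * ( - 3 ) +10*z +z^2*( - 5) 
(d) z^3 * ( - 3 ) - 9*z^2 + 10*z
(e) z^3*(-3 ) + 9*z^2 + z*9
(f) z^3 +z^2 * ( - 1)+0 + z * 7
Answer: b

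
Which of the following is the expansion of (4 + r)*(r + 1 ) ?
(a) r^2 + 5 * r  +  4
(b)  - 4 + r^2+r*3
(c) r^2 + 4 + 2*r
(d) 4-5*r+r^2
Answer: a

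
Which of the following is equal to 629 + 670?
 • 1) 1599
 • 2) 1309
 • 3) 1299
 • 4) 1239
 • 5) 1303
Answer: 3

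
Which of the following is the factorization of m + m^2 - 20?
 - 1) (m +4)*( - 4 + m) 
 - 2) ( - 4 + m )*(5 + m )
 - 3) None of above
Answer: 2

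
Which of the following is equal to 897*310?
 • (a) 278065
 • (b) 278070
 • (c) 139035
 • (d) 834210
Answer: b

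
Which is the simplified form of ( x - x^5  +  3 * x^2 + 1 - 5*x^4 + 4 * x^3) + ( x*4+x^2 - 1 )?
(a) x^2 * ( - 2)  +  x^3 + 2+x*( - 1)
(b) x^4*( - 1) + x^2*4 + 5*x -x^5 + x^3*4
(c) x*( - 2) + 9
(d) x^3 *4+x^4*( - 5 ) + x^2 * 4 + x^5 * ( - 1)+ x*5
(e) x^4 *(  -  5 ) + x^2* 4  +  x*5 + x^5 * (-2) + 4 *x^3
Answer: d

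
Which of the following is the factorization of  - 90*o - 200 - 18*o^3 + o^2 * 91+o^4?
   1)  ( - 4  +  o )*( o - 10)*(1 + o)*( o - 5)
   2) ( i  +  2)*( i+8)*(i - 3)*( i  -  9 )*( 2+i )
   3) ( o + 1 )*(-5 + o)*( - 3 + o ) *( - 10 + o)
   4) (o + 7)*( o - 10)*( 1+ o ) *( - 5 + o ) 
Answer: 1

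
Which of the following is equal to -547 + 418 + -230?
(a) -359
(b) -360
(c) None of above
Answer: a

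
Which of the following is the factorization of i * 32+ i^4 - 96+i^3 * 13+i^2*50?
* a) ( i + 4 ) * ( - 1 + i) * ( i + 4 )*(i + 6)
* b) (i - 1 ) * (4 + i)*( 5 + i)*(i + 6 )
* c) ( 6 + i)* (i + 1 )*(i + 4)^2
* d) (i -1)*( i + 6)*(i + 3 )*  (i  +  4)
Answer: a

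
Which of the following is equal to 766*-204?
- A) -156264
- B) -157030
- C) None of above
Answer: A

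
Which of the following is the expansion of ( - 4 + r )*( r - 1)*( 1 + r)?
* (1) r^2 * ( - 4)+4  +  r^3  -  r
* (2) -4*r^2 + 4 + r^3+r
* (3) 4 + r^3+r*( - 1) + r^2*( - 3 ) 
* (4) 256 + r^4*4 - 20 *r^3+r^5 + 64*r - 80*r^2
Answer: 1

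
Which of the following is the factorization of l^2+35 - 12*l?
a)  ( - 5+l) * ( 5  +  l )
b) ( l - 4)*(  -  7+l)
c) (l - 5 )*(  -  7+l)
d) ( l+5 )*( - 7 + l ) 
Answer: c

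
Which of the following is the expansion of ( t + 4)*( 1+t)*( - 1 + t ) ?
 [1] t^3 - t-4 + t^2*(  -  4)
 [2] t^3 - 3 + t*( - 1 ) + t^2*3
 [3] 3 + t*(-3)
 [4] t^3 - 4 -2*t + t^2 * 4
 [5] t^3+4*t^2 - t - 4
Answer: 5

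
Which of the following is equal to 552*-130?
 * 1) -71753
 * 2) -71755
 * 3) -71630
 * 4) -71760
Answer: 4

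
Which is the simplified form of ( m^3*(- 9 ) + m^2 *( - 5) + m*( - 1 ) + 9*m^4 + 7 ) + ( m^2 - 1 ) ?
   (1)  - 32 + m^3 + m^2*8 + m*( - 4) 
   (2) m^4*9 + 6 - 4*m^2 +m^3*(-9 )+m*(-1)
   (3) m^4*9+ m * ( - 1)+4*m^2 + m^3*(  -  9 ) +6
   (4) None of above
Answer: 2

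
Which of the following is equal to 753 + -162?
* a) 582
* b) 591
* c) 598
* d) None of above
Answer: b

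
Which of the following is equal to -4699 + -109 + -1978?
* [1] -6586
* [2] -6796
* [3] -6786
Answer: 3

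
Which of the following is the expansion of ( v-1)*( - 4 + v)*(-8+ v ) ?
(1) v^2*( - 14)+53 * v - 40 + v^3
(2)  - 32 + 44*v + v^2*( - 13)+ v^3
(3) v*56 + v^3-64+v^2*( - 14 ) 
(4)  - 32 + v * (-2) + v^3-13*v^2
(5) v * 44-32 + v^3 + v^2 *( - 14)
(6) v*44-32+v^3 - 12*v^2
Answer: 2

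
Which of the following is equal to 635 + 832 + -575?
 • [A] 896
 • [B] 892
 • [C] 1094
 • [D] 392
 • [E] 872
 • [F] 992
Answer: B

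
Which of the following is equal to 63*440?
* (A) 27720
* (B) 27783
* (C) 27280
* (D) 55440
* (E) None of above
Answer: A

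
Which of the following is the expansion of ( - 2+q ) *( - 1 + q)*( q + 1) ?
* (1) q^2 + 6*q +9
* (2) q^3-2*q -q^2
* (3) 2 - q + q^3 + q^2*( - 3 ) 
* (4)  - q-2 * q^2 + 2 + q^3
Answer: 4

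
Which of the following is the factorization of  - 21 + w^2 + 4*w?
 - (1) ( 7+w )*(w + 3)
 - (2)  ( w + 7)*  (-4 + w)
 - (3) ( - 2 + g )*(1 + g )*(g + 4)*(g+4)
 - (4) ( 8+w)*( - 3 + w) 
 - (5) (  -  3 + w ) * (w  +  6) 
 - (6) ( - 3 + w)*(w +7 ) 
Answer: 6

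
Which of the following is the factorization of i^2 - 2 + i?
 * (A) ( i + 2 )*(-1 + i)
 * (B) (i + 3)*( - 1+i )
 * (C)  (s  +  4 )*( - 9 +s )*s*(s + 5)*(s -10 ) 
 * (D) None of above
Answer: A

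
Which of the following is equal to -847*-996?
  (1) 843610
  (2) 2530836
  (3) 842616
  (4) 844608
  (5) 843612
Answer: 5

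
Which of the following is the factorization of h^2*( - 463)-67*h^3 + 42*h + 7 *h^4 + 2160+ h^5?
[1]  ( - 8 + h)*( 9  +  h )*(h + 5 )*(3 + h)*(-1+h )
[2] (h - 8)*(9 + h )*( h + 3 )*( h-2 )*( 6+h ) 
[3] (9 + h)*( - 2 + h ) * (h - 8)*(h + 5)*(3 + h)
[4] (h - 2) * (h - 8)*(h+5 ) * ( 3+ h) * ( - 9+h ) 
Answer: 3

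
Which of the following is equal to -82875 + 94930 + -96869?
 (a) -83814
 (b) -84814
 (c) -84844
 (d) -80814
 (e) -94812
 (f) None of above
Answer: b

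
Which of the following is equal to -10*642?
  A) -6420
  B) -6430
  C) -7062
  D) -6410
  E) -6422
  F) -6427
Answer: A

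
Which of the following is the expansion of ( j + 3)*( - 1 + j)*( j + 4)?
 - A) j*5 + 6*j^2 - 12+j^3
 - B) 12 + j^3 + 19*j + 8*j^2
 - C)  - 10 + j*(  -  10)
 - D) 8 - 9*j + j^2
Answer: A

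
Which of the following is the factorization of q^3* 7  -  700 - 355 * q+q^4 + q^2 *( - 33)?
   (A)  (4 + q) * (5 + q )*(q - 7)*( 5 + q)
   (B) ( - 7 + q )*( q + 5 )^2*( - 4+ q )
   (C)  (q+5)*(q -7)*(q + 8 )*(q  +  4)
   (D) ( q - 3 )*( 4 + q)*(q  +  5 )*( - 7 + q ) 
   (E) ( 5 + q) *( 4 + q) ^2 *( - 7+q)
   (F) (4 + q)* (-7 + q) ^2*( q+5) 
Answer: A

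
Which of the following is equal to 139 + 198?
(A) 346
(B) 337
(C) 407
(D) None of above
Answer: B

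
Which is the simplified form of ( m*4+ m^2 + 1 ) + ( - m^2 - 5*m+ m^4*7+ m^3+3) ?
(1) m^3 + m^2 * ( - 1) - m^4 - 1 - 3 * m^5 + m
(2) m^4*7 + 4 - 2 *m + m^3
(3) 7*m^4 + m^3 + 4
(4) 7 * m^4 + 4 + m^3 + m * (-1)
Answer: 4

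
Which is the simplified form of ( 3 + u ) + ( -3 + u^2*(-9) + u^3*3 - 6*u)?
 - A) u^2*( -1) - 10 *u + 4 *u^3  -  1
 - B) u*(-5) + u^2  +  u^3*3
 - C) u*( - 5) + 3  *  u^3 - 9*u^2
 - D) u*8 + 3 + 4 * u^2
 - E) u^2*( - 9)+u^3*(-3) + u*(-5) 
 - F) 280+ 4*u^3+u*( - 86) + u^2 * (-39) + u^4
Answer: C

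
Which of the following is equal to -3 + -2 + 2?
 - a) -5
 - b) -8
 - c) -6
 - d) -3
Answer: d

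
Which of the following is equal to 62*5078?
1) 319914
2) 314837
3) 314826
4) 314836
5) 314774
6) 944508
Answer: 4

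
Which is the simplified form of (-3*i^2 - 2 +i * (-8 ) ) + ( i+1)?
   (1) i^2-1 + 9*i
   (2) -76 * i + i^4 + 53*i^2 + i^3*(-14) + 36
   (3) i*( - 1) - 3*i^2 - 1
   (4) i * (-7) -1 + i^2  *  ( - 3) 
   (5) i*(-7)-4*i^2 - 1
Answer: 4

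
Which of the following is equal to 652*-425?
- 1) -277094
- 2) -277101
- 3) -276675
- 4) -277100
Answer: 4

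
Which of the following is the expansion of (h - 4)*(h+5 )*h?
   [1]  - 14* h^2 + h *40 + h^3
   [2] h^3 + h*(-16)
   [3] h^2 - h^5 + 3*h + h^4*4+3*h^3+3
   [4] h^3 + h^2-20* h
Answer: 4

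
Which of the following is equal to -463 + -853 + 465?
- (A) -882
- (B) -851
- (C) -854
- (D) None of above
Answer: B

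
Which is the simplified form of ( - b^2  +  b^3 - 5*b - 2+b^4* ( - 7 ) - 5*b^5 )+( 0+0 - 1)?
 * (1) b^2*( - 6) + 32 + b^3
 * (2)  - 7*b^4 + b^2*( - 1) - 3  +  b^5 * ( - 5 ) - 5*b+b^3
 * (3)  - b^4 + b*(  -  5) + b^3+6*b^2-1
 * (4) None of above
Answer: 2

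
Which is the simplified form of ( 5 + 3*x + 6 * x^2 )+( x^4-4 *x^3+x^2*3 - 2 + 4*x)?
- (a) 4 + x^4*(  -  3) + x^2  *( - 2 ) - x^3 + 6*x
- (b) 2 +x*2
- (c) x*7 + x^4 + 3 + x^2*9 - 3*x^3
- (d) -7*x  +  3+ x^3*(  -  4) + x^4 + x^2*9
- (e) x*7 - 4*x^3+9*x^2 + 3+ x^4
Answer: e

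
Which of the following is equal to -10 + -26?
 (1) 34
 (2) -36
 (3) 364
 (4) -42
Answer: 2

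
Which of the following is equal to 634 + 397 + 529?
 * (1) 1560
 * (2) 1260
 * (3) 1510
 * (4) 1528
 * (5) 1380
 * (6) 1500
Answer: 1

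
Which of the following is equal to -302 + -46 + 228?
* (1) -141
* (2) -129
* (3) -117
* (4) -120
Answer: 4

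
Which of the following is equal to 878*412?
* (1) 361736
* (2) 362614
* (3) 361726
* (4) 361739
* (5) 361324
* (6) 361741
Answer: 1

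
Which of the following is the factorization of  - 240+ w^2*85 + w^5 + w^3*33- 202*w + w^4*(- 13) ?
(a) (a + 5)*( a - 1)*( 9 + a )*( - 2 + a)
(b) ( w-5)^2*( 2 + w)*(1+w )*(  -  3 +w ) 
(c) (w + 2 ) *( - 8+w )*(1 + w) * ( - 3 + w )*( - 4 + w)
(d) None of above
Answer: d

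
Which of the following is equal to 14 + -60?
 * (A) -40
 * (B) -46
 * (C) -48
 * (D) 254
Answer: B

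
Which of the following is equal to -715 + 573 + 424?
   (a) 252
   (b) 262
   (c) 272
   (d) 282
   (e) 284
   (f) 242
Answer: d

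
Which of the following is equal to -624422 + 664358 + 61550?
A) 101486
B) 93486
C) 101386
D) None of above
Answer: A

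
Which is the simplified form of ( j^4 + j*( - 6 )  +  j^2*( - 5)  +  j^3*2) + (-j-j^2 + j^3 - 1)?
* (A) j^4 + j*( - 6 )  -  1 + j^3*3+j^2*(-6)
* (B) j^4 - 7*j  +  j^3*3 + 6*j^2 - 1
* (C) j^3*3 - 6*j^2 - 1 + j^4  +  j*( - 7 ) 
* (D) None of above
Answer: C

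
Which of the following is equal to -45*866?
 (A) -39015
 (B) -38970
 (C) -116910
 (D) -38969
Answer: B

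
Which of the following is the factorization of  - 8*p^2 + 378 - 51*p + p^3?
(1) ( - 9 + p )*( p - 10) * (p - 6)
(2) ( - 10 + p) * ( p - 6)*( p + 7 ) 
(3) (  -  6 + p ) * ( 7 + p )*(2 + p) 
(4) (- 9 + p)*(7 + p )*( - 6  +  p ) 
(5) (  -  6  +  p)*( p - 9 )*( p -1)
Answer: 4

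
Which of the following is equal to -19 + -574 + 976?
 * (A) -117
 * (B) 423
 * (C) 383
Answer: C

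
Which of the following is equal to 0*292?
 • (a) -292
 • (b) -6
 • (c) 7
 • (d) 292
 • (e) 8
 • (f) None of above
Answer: f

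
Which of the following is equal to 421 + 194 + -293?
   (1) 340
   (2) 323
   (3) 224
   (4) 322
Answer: 4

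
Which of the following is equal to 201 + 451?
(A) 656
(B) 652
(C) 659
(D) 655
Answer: B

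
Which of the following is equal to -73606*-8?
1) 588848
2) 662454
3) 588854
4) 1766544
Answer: 1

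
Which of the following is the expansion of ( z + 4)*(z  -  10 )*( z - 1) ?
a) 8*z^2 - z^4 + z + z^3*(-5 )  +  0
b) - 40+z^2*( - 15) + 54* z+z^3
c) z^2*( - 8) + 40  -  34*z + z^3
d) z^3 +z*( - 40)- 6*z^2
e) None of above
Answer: e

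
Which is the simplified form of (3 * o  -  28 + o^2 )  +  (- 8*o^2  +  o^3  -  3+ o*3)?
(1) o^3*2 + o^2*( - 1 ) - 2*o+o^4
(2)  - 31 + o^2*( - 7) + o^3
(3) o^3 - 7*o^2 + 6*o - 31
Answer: 3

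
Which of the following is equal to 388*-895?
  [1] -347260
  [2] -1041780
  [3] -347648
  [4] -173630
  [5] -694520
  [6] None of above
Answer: 1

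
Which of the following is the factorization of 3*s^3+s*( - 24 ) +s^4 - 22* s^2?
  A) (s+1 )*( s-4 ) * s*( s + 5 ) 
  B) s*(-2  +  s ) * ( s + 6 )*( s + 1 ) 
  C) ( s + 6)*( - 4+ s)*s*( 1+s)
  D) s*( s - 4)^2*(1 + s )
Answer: C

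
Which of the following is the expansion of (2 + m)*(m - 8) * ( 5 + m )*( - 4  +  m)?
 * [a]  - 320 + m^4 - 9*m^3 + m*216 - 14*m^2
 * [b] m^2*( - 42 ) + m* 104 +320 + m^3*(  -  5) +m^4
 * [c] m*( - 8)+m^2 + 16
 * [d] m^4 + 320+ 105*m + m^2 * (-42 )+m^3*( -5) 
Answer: b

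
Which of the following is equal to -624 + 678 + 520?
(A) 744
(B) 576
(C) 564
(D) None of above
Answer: D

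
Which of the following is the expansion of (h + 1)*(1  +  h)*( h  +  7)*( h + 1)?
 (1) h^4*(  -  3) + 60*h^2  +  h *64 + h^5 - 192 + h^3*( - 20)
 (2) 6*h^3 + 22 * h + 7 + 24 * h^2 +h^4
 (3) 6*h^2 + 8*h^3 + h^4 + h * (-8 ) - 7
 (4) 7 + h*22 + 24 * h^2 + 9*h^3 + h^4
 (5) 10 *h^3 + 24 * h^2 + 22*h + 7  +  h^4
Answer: 5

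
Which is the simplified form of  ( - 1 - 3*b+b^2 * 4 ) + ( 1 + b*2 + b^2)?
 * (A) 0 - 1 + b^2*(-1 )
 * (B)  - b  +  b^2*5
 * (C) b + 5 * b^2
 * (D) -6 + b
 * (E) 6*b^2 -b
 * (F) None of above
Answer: B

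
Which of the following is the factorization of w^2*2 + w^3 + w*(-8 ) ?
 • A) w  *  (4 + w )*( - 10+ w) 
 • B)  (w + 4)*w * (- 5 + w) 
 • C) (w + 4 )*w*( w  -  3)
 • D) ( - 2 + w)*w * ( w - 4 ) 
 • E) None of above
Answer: E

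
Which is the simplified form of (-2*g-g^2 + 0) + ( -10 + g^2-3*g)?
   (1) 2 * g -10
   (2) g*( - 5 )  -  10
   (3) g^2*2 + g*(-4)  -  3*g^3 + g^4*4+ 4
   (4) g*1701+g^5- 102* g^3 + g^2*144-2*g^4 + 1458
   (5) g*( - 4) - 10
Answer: 2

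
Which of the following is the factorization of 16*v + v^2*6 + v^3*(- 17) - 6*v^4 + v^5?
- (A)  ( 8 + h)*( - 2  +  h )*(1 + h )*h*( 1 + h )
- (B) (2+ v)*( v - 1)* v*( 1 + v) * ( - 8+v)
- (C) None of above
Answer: B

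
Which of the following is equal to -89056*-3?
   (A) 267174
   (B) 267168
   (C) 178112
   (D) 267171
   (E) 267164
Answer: B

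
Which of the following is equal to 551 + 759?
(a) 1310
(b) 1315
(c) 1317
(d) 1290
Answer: a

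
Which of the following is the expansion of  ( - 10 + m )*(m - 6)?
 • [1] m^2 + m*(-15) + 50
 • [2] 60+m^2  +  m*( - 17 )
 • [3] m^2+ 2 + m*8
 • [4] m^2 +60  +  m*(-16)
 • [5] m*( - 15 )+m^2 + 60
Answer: 4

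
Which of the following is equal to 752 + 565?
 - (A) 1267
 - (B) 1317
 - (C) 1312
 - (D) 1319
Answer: B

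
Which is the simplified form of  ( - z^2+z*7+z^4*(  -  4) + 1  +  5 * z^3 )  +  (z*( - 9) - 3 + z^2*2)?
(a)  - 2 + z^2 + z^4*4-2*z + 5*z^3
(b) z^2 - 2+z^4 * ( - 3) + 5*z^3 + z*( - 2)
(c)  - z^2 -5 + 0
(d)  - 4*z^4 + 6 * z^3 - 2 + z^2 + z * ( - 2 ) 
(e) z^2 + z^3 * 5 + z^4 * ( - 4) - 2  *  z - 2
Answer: e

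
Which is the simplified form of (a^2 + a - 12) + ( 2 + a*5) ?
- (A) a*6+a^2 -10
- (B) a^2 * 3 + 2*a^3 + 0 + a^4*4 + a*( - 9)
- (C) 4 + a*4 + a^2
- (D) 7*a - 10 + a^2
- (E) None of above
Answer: A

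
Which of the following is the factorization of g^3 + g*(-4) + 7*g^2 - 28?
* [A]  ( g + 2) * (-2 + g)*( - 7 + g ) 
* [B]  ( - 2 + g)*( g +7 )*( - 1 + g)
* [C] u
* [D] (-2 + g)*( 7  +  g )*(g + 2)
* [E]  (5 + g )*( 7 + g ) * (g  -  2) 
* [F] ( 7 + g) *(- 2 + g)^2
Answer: D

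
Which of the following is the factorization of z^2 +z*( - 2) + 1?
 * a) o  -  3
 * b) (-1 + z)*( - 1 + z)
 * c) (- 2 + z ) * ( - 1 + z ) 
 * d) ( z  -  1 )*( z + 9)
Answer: b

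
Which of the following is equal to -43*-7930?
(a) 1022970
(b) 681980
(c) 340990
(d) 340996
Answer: c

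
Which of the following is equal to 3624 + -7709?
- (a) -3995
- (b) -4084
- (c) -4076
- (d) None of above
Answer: d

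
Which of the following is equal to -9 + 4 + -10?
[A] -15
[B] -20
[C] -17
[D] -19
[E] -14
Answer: A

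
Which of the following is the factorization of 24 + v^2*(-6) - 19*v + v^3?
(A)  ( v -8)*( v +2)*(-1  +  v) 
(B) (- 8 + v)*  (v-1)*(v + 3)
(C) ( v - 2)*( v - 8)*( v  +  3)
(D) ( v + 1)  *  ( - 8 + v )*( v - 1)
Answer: B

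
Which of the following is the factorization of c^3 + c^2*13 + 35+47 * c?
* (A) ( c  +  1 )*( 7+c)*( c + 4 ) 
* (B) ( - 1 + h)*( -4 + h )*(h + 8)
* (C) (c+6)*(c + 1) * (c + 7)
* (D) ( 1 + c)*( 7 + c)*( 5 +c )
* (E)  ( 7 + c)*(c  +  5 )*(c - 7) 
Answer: D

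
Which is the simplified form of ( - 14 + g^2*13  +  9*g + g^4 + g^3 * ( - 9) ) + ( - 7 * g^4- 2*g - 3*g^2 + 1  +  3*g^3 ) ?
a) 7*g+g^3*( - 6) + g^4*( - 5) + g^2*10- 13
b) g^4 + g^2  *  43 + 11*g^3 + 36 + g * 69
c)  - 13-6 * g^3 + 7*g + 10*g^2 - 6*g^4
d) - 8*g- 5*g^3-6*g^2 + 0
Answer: c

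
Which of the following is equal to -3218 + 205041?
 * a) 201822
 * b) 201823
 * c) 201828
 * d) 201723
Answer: b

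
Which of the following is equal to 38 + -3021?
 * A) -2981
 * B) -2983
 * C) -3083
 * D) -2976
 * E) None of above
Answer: B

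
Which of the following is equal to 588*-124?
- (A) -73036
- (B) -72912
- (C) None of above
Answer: B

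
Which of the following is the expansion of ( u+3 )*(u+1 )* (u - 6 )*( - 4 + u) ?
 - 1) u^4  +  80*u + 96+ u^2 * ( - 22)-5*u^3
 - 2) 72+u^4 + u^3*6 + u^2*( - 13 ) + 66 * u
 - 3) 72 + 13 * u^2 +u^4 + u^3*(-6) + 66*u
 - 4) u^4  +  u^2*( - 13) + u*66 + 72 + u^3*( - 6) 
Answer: 4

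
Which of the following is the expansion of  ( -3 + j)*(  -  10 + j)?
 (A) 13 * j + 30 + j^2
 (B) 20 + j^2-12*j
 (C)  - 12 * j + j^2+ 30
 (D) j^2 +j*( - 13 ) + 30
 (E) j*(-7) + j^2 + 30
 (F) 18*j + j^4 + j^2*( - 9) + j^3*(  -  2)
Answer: D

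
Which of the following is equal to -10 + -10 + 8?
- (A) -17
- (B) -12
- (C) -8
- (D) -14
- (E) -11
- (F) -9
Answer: B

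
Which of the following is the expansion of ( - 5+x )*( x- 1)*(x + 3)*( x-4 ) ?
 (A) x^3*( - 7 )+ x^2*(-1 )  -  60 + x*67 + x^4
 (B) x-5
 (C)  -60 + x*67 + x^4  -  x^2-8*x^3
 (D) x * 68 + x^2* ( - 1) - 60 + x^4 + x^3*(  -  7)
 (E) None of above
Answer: A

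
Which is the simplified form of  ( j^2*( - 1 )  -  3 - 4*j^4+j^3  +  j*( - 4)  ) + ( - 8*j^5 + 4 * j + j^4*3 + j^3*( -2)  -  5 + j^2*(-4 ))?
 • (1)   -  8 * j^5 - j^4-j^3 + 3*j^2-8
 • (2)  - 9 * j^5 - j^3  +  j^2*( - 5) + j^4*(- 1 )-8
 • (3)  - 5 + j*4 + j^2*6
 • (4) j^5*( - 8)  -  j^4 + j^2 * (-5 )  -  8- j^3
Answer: 4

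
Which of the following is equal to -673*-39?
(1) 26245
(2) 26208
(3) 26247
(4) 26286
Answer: 3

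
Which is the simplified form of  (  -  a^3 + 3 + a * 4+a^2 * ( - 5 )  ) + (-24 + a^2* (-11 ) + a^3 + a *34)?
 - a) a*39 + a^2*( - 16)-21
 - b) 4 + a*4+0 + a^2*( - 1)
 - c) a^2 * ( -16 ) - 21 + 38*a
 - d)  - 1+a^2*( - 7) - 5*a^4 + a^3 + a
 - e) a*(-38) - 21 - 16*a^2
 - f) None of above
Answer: c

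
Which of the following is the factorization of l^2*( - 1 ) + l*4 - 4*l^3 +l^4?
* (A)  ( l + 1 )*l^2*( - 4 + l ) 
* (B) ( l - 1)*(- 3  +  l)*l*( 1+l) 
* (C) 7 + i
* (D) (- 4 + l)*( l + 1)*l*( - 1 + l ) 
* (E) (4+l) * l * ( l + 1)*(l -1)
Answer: D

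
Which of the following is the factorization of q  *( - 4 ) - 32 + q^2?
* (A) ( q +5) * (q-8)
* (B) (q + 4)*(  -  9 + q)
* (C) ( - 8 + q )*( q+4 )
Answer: C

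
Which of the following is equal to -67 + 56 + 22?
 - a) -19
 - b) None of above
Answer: b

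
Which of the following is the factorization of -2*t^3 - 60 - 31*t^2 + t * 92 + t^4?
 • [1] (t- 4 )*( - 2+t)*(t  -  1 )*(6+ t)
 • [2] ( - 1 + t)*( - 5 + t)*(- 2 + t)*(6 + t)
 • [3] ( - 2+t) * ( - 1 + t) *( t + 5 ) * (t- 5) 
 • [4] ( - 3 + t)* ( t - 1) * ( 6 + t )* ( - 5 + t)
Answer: 2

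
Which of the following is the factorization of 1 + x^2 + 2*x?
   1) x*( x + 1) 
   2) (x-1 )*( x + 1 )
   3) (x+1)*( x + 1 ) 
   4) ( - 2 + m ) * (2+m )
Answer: 3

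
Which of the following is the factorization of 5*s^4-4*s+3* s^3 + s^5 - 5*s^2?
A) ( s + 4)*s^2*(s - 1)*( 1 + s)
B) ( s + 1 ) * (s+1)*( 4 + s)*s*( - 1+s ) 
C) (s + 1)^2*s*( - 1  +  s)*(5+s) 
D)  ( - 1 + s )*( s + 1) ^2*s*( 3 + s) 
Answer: B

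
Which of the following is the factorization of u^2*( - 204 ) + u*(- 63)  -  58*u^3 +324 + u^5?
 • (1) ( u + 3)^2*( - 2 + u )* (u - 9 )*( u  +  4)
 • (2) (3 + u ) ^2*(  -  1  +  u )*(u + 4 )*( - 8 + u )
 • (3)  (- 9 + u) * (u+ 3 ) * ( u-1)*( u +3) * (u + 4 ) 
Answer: 3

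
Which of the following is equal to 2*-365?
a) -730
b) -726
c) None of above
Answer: a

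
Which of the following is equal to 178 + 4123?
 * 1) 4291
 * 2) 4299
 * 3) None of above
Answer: 3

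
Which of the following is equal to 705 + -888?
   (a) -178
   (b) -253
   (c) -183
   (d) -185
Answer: c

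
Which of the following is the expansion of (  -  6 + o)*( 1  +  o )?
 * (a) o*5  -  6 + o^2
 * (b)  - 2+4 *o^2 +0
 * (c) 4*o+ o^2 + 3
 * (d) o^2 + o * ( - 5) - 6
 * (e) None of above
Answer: d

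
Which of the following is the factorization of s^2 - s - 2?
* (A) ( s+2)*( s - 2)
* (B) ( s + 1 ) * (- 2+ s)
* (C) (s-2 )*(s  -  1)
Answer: B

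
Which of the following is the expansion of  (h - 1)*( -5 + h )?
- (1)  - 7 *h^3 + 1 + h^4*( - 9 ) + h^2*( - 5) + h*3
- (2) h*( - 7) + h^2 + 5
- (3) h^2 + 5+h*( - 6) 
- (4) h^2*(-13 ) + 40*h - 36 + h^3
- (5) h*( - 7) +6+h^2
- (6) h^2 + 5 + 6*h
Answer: 3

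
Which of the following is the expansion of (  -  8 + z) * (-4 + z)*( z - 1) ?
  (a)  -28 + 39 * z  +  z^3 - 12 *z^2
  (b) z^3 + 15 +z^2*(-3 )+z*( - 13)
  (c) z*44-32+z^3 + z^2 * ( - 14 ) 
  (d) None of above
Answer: d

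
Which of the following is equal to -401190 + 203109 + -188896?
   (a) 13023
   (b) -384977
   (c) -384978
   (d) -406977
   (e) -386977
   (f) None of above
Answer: e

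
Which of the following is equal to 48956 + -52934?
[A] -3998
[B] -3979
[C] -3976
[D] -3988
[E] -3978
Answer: E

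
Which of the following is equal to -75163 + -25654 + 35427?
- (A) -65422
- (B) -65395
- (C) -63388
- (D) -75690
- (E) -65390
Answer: E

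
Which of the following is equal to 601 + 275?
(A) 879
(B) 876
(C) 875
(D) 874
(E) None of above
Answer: B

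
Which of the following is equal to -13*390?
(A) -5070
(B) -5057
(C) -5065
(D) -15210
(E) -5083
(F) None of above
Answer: A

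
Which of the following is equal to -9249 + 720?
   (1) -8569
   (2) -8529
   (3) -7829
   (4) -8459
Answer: 2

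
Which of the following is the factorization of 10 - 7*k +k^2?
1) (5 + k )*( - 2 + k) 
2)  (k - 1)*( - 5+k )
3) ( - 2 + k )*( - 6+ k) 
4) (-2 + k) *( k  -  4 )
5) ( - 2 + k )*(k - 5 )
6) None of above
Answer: 5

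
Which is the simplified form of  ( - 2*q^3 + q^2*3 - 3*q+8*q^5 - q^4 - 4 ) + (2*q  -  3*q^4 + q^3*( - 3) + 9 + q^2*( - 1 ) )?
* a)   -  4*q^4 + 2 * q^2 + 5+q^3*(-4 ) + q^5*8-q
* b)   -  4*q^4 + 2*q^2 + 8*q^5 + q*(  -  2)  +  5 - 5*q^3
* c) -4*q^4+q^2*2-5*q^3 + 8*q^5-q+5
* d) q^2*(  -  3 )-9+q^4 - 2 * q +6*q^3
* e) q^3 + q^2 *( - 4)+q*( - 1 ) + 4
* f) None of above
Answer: c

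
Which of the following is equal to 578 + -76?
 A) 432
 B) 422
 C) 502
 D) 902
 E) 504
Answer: C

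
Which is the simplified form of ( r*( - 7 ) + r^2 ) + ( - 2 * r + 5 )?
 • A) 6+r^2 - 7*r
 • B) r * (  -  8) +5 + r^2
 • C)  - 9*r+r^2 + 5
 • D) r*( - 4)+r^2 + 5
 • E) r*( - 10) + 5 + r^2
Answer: C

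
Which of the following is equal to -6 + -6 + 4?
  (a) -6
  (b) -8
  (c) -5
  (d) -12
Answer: b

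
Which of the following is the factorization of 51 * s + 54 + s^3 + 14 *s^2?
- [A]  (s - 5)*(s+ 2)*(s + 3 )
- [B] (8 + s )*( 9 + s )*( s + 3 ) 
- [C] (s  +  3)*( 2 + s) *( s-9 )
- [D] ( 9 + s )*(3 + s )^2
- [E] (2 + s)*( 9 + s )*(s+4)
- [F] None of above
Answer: F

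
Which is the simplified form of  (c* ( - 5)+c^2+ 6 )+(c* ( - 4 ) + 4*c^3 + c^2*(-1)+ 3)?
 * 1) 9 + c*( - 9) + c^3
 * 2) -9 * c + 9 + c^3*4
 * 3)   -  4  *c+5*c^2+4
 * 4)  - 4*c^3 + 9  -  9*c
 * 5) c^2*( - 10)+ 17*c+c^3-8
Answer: 2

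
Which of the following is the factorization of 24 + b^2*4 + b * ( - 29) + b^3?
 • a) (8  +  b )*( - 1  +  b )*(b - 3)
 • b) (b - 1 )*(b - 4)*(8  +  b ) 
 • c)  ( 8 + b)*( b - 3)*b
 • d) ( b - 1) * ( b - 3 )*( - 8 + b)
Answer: a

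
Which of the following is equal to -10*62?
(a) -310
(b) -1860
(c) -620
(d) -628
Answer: c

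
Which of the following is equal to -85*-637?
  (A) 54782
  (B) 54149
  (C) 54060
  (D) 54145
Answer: D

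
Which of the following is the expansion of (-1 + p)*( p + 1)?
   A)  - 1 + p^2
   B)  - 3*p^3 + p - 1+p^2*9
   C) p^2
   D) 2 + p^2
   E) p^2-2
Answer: A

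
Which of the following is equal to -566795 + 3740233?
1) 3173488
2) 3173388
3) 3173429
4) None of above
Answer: 4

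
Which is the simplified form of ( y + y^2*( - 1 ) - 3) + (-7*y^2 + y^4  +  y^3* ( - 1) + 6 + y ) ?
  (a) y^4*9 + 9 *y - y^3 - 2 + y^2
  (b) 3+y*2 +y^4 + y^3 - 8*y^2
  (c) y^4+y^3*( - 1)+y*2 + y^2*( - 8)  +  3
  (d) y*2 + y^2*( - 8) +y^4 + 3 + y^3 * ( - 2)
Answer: c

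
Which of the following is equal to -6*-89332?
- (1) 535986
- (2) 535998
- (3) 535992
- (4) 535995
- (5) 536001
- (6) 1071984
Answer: 3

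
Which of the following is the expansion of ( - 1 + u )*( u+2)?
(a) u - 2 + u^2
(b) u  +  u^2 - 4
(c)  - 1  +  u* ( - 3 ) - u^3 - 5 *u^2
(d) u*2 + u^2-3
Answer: a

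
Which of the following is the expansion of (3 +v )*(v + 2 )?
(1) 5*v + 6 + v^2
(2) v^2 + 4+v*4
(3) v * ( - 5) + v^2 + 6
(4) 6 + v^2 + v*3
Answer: 1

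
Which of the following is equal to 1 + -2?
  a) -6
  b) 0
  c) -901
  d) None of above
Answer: d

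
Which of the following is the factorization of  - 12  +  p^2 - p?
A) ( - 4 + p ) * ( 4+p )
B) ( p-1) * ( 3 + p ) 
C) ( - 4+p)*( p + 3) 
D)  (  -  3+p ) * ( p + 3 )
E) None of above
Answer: C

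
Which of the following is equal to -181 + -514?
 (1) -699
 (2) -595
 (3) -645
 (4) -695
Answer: 4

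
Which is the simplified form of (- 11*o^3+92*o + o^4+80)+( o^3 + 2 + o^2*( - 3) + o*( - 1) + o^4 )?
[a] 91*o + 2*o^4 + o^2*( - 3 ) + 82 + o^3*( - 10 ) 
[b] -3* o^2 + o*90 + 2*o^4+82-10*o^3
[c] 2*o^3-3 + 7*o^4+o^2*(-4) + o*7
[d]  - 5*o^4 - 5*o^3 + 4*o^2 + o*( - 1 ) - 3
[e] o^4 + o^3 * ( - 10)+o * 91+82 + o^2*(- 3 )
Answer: a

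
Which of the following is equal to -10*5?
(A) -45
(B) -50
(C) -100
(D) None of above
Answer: B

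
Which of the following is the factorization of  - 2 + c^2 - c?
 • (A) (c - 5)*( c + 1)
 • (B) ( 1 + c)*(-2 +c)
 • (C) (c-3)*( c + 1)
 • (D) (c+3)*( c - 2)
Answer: B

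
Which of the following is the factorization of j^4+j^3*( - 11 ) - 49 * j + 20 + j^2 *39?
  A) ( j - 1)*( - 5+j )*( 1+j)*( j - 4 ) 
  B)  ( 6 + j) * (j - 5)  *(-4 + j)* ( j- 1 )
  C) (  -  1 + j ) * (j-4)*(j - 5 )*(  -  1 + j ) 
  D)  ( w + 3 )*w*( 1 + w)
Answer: C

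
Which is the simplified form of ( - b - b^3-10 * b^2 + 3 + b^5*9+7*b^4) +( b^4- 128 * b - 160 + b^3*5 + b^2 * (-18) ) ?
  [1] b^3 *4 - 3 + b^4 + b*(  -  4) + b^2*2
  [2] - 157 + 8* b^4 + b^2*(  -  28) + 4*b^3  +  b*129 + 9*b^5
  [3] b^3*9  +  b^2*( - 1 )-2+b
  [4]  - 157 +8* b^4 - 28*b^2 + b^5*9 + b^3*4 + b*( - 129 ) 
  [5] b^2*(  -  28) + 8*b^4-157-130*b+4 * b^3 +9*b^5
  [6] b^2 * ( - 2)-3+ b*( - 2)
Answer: 4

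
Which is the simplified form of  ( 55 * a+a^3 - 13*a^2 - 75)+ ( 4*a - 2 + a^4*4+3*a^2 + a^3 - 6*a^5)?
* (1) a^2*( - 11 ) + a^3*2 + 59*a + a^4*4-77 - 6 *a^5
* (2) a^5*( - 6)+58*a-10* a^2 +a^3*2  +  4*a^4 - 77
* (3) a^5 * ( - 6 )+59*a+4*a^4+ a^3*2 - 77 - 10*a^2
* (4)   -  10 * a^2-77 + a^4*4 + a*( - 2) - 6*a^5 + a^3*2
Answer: 3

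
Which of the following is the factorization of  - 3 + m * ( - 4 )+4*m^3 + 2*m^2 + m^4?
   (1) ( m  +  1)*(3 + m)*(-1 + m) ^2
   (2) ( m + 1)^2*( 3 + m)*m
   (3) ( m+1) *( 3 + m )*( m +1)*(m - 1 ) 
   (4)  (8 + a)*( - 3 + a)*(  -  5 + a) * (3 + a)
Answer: 3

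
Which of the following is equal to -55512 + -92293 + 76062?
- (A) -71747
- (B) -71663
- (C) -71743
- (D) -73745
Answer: C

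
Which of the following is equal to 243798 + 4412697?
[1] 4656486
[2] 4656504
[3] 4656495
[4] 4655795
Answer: 3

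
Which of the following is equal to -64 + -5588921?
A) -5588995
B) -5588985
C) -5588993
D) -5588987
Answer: B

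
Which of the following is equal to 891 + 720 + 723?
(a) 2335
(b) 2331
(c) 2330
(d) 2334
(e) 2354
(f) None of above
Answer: d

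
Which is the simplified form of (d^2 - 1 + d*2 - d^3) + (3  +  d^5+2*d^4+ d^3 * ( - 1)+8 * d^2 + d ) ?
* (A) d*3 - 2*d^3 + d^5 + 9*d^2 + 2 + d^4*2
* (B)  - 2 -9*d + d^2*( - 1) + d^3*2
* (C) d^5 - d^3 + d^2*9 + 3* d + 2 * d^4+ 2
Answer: A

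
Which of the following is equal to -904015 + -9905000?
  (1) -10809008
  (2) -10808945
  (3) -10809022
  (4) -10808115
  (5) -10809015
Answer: 5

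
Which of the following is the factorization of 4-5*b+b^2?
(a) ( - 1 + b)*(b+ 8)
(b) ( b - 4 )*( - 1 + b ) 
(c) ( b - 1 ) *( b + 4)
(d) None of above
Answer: b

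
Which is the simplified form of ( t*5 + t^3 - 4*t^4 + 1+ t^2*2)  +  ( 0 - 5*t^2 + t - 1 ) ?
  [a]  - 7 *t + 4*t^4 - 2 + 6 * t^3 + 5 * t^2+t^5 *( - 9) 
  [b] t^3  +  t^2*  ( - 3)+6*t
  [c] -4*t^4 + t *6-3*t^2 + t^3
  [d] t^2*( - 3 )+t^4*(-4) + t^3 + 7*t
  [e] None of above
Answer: c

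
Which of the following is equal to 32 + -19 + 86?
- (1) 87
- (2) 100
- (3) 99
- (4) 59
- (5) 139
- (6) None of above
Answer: 3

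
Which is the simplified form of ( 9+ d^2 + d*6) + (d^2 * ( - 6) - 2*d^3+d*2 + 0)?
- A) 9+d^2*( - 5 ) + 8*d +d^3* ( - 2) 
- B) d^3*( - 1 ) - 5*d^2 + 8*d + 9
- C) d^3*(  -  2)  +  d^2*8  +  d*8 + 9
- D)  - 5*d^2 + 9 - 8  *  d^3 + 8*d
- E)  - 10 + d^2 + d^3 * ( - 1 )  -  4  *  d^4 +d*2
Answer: A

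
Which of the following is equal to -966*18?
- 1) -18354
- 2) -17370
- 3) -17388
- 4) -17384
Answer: 3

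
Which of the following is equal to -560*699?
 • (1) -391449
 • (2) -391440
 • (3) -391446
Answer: 2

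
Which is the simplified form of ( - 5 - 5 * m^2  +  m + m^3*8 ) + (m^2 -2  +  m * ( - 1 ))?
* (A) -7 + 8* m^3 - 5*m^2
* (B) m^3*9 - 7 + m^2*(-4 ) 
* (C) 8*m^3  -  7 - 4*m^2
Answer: C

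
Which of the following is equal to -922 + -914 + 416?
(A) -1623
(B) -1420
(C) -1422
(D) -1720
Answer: B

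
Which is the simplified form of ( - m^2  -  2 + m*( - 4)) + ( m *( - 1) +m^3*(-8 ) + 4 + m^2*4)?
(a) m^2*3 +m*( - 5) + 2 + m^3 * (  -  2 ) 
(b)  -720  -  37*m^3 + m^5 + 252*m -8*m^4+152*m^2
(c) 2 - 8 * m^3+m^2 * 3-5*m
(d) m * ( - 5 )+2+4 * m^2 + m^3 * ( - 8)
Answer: c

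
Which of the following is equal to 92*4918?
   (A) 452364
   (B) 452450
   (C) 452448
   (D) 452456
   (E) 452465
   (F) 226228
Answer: D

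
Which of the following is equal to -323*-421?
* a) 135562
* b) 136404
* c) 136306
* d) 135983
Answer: d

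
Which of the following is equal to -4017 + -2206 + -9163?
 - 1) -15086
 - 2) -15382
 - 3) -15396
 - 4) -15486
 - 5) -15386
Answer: 5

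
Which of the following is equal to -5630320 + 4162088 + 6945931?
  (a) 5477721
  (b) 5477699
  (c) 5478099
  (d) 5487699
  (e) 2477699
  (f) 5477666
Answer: b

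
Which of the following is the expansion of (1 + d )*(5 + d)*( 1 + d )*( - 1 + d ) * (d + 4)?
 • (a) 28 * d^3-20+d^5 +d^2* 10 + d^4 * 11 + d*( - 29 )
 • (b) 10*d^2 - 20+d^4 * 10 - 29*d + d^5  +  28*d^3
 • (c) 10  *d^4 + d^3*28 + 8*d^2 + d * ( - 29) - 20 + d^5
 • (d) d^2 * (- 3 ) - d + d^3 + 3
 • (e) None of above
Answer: b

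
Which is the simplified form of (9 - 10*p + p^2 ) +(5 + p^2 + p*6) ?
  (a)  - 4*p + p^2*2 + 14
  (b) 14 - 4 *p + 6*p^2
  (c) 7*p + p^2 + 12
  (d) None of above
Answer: a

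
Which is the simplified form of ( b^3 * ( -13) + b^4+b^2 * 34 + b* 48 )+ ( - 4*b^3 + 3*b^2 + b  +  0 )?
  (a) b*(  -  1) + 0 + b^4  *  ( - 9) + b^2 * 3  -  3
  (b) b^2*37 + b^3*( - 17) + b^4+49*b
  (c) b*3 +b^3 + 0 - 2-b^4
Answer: b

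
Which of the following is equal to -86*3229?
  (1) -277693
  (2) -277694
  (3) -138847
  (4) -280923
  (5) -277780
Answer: 2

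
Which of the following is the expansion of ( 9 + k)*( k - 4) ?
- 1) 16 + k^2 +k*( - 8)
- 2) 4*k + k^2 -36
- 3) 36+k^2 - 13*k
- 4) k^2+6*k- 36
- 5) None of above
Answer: 5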